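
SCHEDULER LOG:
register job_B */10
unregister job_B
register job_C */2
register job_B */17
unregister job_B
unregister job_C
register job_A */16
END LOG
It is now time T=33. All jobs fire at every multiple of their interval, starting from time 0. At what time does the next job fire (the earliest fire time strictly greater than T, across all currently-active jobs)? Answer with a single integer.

Op 1: register job_B */10 -> active={job_B:*/10}
Op 2: unregister job_B -> active={}
Op 3: register job_C */2 -> active={job_C:*/2}
Op 4: register job_B */17 -> active={job_B:*/17, job_C:*/2}
Op 5: unregister job_B -> active={job_C:*/2}
Op 6: unregister job_C -> active={}
Op 7: register job_A */16 -> active={job_A:*/16}
  job_A: interval 16, next fire after T=33 is 48
Earliest fire time = 48 (job job_A)

Answer: 48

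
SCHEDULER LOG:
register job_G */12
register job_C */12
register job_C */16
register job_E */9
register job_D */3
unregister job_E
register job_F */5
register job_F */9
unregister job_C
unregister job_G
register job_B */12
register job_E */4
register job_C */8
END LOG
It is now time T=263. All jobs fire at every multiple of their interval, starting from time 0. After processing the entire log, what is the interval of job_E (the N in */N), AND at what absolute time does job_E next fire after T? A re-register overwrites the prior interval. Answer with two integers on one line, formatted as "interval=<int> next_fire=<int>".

Answer: interval=4 next_fire=264

Derivation:
Op 1: register job_G */12 -> active={job_G:*/12}
Op 2: register job_C */12 -> active={job_C:*/12, job_G:*/12}
Op 3: register job_C */16 -> active={job_C:*/16, job_G:*/12}
Op 4: register job_E */9 -> active={job_C:*/16, job_E:*/9, job_G:*/12}
Op 5: register job_D */3 -> active={job_C:*/16, job_D:*/3, job_E:*/9, job_G:*/12}
Op 6: unregister job_E -> active={job_C:*/16, job_D:*/3, job_G:*/12}
Op 7: register job_F */5 -> active={job_C:*/16, job_D:*/3, job_F:*/5, job_G:*/12}
Op 8: register job_F */9 -> active={job_C:*/16, job_D:*/3, job_F:*/9, job_G:*/12}
Op 9: unregister job_C -> active={job_D:*/3, job_F:*/9, job_G:*/12}
Op 10: unregister job_G -> active={job_D:*/3, job_F:*/9}
Op 11: register job_B */12 -> active={job_B:*/12, job_D:*/3, job_F:*/9}
Op 12: register job_E */4 -> active={job_B:*/12, job_D:*/3, job_E:*/4, job_F:*/9}
Op 13: register job_C */8 -> active={job_B:*/12, job_C:*/8, job_D:*/3, job_E:*/4, job_F:*/9}
Final interval of job_E = 4
Next fire of job_E after T=263: (263//4+1)*4 = 264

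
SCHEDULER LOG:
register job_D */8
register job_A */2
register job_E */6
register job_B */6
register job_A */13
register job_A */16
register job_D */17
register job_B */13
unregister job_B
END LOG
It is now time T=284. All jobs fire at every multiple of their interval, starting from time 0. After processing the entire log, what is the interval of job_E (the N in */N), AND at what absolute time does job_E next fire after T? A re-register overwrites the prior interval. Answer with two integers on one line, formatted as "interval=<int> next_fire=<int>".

Answer: interval=6 next_fire=288

Derivation:
Op 1: register job_D */8 -> active={job_D:*/8}
Op 2: register job_A */2 -> active={job_A:*/2, job_D:*/8}
Op 3: register job_E */6 -> active={job_A:*/2, job_D:*/8, job_E:*/6}
Op 4: register job_B */6 -> active={job_A:*/2, job_B:*/6, job_D:*/8, job_E:*/6}
Op 5: register job_A */13 -> active={job_A:*/13, job_B:*/6, job_D:*/8, job_E:*/6}
Op 6: register job_A */16 -> active={job_A:*/16, job_B:*/6, job_D:*/8, job_E:*/6}
Op 7: register job_D */17 -> active={job_A:*/16, job_B:*/6, job_D:*/17, job_E:*/6}
Op 8: register job_B */13 -> active={job_A:*/16, job_B:*/13, job_D:*/17, job_E:*/6}
Op 9: unregister job_B -> active={job_A:*/16, job_D:*/17, job_E:*/6}
Final interval of job_E = 6
Next fire of job_E after T=284: (284//6+1)*6 = 288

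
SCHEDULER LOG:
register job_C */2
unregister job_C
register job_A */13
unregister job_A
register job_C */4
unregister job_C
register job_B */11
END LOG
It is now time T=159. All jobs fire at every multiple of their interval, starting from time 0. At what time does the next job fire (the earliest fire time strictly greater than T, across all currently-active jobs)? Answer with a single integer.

Answer: 165

Derivation:
Op 1: register job_C */2 -> active={job_C:*/2}
Op 2: unregister job_C -> active={}
Op 3: register job_A */13 -> active={job_A:*/13}
Op 4: unregister job_A -> active={}
Op 5: register job_C */4 -> active={job_C:*/4}
Op 6: unregister job_C -> active={}
Op 7: register job_B */11 -> active={job_B:*/11}
  job_B: interval 11, next fire after T=159 is 165
Earliest fire time = 165 (job job_B)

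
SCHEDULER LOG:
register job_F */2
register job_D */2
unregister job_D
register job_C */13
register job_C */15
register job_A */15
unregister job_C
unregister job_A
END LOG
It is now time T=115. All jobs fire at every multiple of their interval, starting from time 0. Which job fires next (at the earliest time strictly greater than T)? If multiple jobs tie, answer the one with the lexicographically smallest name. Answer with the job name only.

Answer: job_F

Derivation:
Op 1: register job_F */2 -> active={job_F:*/2}
Op 2: register job_D */2 -> active={job_D:*/2, job_F:*/2}
Op 3: unregister job_D -> active={job_F:*/2}
Op 4: register job_C */13 -> active={job_C:*/13, job_F:*/2}
Op 5: register job_C */15 -> active={job_C:*/15, job_F:*/2}
Op 6: register job_A */15 -> active={job_A:*/15, job_C:*/15, job_F:*/2}
Op 7: unregister job_C -> active={job_A:*/15, job_F:*/2}
Op 8: unregister job_A -> active={job_F:*/2}
  job_F: interval 2, next fire after T=115 is 116
Earliest = 116, winner (lex tiebreak) = job_F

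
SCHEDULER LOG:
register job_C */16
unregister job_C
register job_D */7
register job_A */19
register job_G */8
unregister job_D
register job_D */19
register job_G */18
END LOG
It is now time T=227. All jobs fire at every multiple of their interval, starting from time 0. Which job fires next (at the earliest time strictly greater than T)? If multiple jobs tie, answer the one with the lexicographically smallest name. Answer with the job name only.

Op 1: register job_C */16 -> active={job_C:*/16}
Op 2: unregister job_C -> active={}
Op 3: register job_D */7 -> active={job_D:*/7}
Op 4: register job_A */19 -> active={job_A:*/19, job_D:*/7}
Op 5: register job_G */8 -> active={job_A:*/19, job_D:*/7, job_G:*/8}
Op 6: unregister job_D -> active={job_A:*/19, job_G:*/8}
Op 7: register job_D */19 -> active={job_A:*/19, job_D:*/19, job_G:*/8}
Op 8: register job_G */18 -> active={job_A:*/19, job_D:*/19, job_G:*/18}
  job_A: interval 19, next fire after T=227 is 228
  job_D: interval 19, next fire after T=227 is 228
  job_G: interval 18, next fire after T=227 is 234
Earliest = 228, winner (lex tiebreak) = job_A

Answer: job_A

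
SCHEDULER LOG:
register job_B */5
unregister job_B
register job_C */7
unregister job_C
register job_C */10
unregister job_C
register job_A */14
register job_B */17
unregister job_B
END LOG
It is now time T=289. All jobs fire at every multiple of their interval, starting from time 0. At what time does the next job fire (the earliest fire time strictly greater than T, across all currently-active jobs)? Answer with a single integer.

Answer: 294

Derivation:
Op 1: register job_B */5 -> active={job_B:*/5}
Op 2: unregister job_B -> active={}
Op 3: register job_C */7 -> active={job_C:*/7}
Op 4: unregister job_C -> active={}
Op 5: register job_C */10 -> active={job_C:*/10}
Op 6: unregister job_C -> active={}
Op 7: register job_A */14 -> active={job_A:*/14}
Op 8: register job_B */17 -> active={job_A:*/14, job_B:*/17}
Op 9: unregister job_B -> active={job_A:*/14}
  job_A: interval 14, next fire after T=289 is 294
Earliest fire time = 294 (job job_A)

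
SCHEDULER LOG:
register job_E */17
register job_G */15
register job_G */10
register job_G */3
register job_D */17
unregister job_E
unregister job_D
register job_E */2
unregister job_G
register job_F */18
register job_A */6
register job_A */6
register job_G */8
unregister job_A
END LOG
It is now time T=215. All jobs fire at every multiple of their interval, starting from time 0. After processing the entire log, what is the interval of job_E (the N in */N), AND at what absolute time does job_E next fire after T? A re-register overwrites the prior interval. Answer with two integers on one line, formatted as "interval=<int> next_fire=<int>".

Answer: interval=2 next_fire=216

Derivation:
Op 1: register job_E */17 -> active={job_E:*/17}
Op 2: register job_G */15 -> active={job_E:*/17, job_G:*/15}
Op 3: register job_G */10 -> active={job_E:*/17, job_G:*/10}
Op 4: register job_G */3 -> active={job_E:*/17, job_G:*/3}
Op 5: register job_D */17 -> active={job_D:*/17, job_E:*/17, job_G:*/3}
Op 6: unregister job_E -> active={job_D:*/17, job_G:*/3}
Op 7: unregister job_D -> active={job_G:*/3}
Op 8: register job_E */2 -> active={job_E:*/2, job_G:*/3}
Op 9: unregister job_G -> active={job_E:*/2}
Op 10: register job_F */18 -> active={job_E:*/2, job_F:*/18}
Op 11: register job_A */6 -> active={job_A:*/6, job_E:*/2, job_F:*/18}
Op 12: register job_A */6 -> active={job_A:*/6, job_E:*/2, job_F:*/18}
Op 13: register job_G */8 -> active={job_A:*/6, job_E:*/2, job_F:*/18, job_G:*/8}
Op 14: unregister job_A -> active={job_E:*/2, job_F:*/18, job_G:*/8}
Final interval of job_E = 2
Next fire of job_E after T=215: (215//2+1)*2 = 216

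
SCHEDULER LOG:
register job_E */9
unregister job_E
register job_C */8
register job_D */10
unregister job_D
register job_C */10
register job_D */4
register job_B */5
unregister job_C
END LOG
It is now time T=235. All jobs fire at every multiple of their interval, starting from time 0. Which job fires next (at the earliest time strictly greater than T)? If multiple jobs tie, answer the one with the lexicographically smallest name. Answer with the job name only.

Op 1: register job_E */9 -> active={job_E:*/9}
Op 2: unregister job_E -> active={}
Op 3: register job_C */8 -> active={job_C:*/8}
Op 4: register job_D */10 -> active={job_C:*/8, job_D:*/10}
Op 5: unregister job_D -> active={job_C:*/8}
Op 6: register job_C */10 -> active={job_C:*/10}
Op 7: register job_D */4 -> active={job_C:*/10, job_D:*/4}
Op 8: register job_B */5 -> active={job_B:*/5, job_C:*/10, job_D:*/4}
Op 9: unregister job_C -> active={job_B:*/5, job_D:*/4}
  job_B: interval 5, next fire after T=235 is 240
  job_D: interval 4, next fire after T=235 is 236
Earliest = 236, winner (lex tiebreak) = job_D

Answer: job_D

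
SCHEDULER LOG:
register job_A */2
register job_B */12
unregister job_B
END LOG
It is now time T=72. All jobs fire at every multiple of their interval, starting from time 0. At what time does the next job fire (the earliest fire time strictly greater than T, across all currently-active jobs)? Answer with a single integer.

Op 1: register job_A */2 -> active={job_A:*/2}
Op 2: register job_B */12 -> active={job_A:*/2, job_B:*/12}
Op 3: unregister job_B -> active={job_A:*/2}
  job_A: interval 2, next fire after T=72 is 74
Earliest fire time = 74 (job job_A)

Answer: 74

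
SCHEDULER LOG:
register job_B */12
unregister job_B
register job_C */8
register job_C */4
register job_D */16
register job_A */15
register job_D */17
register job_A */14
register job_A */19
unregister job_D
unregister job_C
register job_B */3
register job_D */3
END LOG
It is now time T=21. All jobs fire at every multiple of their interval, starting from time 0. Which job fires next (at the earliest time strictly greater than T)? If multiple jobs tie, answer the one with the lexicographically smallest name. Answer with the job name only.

Answer: job_B

Derivation:
Op 1: register job_B */12 -> active={job_B:*/12}
Op 2: unregister job_B -> active={}
Op 3: register job_C */8 -> active={job_C:*/8}
Op 4: register job_C */4 -> active={job_C:*/4}
Op 5: register job_D */16 -> active={job_C:*/4, job_D:*/16}
Op 6: register job_A */15 -> active={job_A:*/15, job_C:*/4, job_D:*/16}
Op 7: register job_D */17 -> active={job_A:*/15, job_C:*/4, job_D:*/17}
Op 8: register job_A */14 -> active={job_A:*/14, job_C:*/4, job_D:*/17}
Op 9: register job_A */19 -> active={job_A:*/19, job_C:*/4, job_D:*/17}
Op 10: unregister job_D -> active={job_A:*/19, job_C:*/4}
Op 11: unregister job_C -> active={job_A:*/19}
Op 12: register job_B */3 -> active={job_A:*/19, job_B:*/3}
Op 13: register job_D */3 -> active={job_A:*/19, job_B:*/3, job_D:*/3}
  job_A: interval 19, next fire after T=21 is 38
  job_B: interval 3, next fire after T=21 is 24
  job_D: interval 3, next fire after T=21 is 24
Earliest = 24, winner (lex tiebreak) = job_B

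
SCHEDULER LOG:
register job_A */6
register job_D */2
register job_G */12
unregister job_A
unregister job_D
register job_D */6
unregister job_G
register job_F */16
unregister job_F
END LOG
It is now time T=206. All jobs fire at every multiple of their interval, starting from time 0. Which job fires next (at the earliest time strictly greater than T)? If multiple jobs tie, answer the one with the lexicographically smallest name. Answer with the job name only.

Op 1: register job_A */6 -> active={job_A:*/6}
Op 2: register job_D */2 -> active={job_A:*/6, job_D:*/2}
Op 3: register job_G */12 -> active={job_A:*/6, job_D:*/2, job_G:*/12}
Op 4: unregister job_A -> active={job_D:*/2, job_G:*/12}
Op 5: unregister job_D -> active={job_G:*/12}
Op 6: register job_D */6 -> active={job_D:*/6, job_G:*/12}
Op 7: unregister job_G -> active={job_D:*/6}
Op 8: register job_F */16 -> active={job_D:*/6, job_F:*/16}
Op 9: unregister job_F -> active={job_D:*/6}
  job_D: interval 6, next fire after T=206 is 210
Earliest = 210, winner (lex tiebreak) = job_D

Answer: job_D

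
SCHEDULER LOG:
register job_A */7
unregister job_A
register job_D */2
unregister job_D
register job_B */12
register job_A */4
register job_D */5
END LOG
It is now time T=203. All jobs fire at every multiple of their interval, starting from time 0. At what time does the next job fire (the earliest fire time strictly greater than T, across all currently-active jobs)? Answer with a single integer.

Answer: 204

Derivation:
Op 1: register job_A */7 -> active={job_A:*/7}
Op 2: unregister job_A -> active={}
Op 3: register job_D */2 -> active={job_D:*/2}
Op 4: unregister job_D -> active={}
Op 5: register job_B */12 -> active={job_B:*/12}
Op 6: register job_A */4 -> active={job_A:*/4, job_B:*/12}
Op 7: register job_D */5 -> active={job_A:*/4, job_B:*/12, job_D:*/5}
  job_A: interval 4, next fire after T=203 is 204
  job_B: interval 12, next fire after T=203 is 204
  job_D: interval 5, next fire after T=203 is 205
Earliest fire time = 204 (job job_A)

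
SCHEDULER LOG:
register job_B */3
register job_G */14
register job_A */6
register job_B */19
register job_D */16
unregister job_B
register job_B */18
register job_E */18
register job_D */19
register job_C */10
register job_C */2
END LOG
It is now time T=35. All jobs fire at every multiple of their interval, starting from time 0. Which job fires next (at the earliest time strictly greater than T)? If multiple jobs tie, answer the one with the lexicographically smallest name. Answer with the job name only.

Op 1: register job_B */3 -> active={job_B:*/3}
Op 2: register job_G */14 -> active={job_B:*/3, job_G:*/14}
Op 3: register job_A */6 -> active={job_A:*/6, job_B:*/3, job_G:*/14}
Op 4: register job_B */19 -> active={job_A:*/6, job_B:*/19, job_G:*/14}
Op 5: register job_D */16 -> active={job_A:*/6, job_B:*/19, job_D:*/16, job_G:*/14}
Op 6: unregister job_B -> active={job_A:*/6, job_D:*/16, job_G:*/14}
Op 7: register job_B */18 -> active={job_A:*/6, job_B:*/18, job_D:*/16, job_G:*/14}
Op 8: register job_E */18 -> active={job_A:*/6, job_B:*/18, job_D:*/16, job_E:*/18, job_G:*/14}
Op 9: register job_D */19 -> active={job_A:*/6, job_B:*/18, job_D:*/19, job_E:*/18, job_G:*/14}
Op 10: register job_C */10 -> active={job_A:*/6, job_B:*/18, job_C:*/10, job_D:*/19, job_E:*/18, job_G:*/14}
Op 11: register job_C */2 -> active={job_A:*/6, job_B:*/18, job_C:*/2, job_D:*/19, job_E:*/18, job_G:*/14}
  job_A: interval 6, next fire after T=35 is 36
  job_B: interval 18, next fire after T=35 is 36
  job_C: interval 2, next fire after T=35 is 36
  job_D: interval 19, next fire after T=35 is 38
  job_E: interval 18, next fire after T=35 is 36
  job_G: interval 14, next fire after T=35 is 42
Earliest = 36, winner (lex tiebreak) = job_A

Answer: job_A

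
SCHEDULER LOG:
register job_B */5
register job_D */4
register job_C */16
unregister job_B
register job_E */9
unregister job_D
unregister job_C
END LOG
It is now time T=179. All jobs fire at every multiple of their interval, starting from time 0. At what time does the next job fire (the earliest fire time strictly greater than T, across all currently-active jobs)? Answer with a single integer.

Op 1: register job_B */5 -> active={job_B:*/5}
Op 2: register job_D */4 -> active={job_B:*/5, job_D:*/4}
Op 3: register job_C */16 -> active={job_B:*/5, job_C:*/16, job_D:*/4}
Op 4: unregister job_B -> active={job_C:*/16, job_D:*/4}
Op 5: register job_E */9 -> active={job_C:*/16, job_D:*/4, job_E:*/9}
Op 6: unregister job_D -> active={job_C:*/16, job_E:*/9}
Op 7: unregister job_C -> active={job_E:*/9}
  job_E: interval 9, next fire after T=179 is 180
Earliest fire time = 180 (job job_E)

Answer: 180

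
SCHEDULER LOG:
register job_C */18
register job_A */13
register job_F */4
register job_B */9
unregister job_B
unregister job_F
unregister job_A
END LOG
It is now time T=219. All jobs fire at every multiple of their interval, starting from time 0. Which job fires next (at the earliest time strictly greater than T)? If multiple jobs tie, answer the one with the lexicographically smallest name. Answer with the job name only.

Answer: job_C

Derivation:
Op 1: register job_C */18 -> active={job_C:*/18}
Op 2: register job_A */13 -> active={job_A:*/13, job_C:*/18}
Op 3: register job_F */4 -> active={job_A:*/13, job_C:*/18, job_F:*/4}
Op 4: register job_B */9 -> active={job_A:*/13, job_B:*/9, job_C:*/18, job_F:*/4}
Op 5: unregister job_B -> active={job_A:*/13, job_C:*/18, job_F:*/4}
Op 6: unregister job_F -> active={job_A:*/13, job_C:*/18}
Op 7: unregister job_A -> active={job_C:*/18}
  job_C: interval 18, next fire after T=219 is 234
Earliest = 234, winner (lex tiebreak) = job_C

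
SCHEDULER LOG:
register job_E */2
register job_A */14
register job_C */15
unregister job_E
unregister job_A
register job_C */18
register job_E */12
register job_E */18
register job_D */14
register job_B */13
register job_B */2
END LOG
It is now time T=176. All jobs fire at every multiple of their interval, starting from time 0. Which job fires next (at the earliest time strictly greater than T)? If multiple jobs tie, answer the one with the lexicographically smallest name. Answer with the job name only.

Answer: job_B

Derivation:
Op 1: register job_E */2 -> active={job_E:*/2}
Op 2: register job_A */14 -> active={job_A:*/14, job_E:*/2}
Op 3: register job_C */15 -> active={job_A:*/14, job_C:*/15, job_E:*/2}
Op 4: unregister job_E -> active={job_A:*/14, job_C:*/15}
Op 5: unregister job_A -> active={job_C:*/15}
Op 6: register job_C */18 -> active={job_C:*/18}
Op 7: register job_E */12 -> active={job_C:*/18, job_E:*/12}
Op 8: register job_E */18 -> active={job_C:*/18, job_E:*/18}
Op 9: register job_D */14 -> active={job_C:*/18, job_D:*/14, job_E:*/18}
Op 10: register job_B */13 -> active={job_B:*/13, job_C:*/18, job_D:*/14, job_E:*/18}
Op 11: register job_B */2 -> active={job_B:*/2, job_C:*/18, job_D:*/14, job_E:*/18}
  job_B: interval 2, next fire after T=176 is 178
  job_C: interval 18, next fire after T=176 is 180
  job_D: interval 14, next fire after T=176 is 182
  job_E: interval 18, next fire after T=176 is 180
Earliest = 178, winner (lex tiebreak) = job_B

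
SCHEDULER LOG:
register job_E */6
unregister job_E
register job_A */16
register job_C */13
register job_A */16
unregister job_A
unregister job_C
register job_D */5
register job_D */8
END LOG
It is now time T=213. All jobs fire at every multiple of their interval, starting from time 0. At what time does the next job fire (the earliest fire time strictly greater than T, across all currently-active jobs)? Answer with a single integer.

Op 1: register job_E */6 -> active={job_E:*/6}
Op 2: unregister job_E -> active={}
Op 3: register job_A */16 -> active={job_A:*/16}
Op 4: register job_C */13 -> active={job_A:*/16, job_C:*/13}
Op 5: register job_A */16 -> active={job_A:*/16, job_C:*/13}
Op 6: unregister job_A -> active={job_C:*/13}
Op 7: unregister job_C -> active={}
Op 8: register job_D */5 -> active={job_D:*/5}
Op 9: register job_D */8 -> active={job_D:*/8}
  job_D: interval 8, next fire after T=213 is 216
Earliest fire time = 216 (job job_D)

Answer: 216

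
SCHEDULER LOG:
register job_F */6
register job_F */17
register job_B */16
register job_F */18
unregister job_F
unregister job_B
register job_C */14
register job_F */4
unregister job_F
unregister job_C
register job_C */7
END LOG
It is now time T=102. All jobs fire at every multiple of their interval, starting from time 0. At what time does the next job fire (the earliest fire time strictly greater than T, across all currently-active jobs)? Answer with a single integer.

Op 1: register job_F */6 -> active={job_F:*/6}
Op 2: register job_F */17 -> active={job_F:*/17}
Op 3: register job_B */16 -> active={job_B:*/16, job_F:*/17}
Op 4: register job_F */18 -> active={job_B:*/16, job_F:*/18}
Op 5: unregister job_F -> active={job_B:*/16}
Op 6: unregister job_B -> active={}
Op 7: register job_C */14 -> active={job_C:*/14}
Op 8: register job_F */4 -> active={job_C:*/14, job_F:*/4}
Op 9: unregister job_F -> active={job_C:*/14}
Op 10: unregister job_C -> active={}
Op 11: register job_C */7 -> active={job_C:*/7}
  job_C: interval 7, next fire after T=102 is 105
Earliest fire time = 105 (job job_C)

Answer: 105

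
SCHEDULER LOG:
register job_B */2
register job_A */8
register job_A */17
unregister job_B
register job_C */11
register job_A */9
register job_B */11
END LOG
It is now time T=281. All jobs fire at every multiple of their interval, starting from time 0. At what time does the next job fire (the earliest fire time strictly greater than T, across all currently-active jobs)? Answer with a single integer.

Op 1: register job_B */2 -> active={job_B:*/2}
Op 2: register job_A */8 -> active={job_A:*/8, job_B:*/2}
Op 3: register job_A */17 -> active={job_A:*/17, job_B:*/2}
Op 4: unregister job_B -> active={job_A:*/17}
Op 5: register job_C */11 -> active={job_A:*/17, job_C:*/11}
Op 6: register job_A */9 -> active={job_A:*/9, job_C:*/11}
Op 7: register job_B */11 -> active={job_A:*/9, job_B:*/11, job_C:*/11}
  job_A: interval 9, next fire after T=281 is 288
  job_B: interval 11, next fire after T=281 is 286
  job_C: interval 11, next fire after T=281 is 286
Earliest fire time = 286 (job job_B)

Answer: 286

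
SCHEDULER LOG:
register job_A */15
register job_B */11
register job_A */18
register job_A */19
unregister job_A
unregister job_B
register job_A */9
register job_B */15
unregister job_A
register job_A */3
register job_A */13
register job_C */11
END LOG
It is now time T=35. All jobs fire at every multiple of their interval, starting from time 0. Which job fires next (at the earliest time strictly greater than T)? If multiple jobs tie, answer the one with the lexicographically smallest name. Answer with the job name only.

Op 1: register job_A */15 -> active={job_A:*/15}
Op 2: register job_B */11 -> active={job_A:*/15, job_B:*/11}
Op 3: register job_A */18 -> active={job_A:*/18, job_B:*/11}
Op 4: register job_A */19 -> active={job_A:*/19, job_B:*/11}
Op 5: unregister job_A -> active={job_B:*/11}
Op 6: unregister job_B -> active={}
Op 7: register job_A */9 -> active={job_A:*/9}
Op 8: register job_B */15 -> active={job_A:*/9, job_B:*/15}
Op 9: unregister job_A -> active={job_B:*/15}
Op 10: register job_A */3 -> active={job_A:*/3, job_B:*/15}
Op 11: register job_A */13 -> active={job_A:*/13, job_B:*/15}
Op 12: register job_C */11 -> active={job_A:*/13, job_B:*/15, job_C:*/11}
  job_A: interval 13, next fire after T=35 is 39
  job_B: interval 15, next fire after T=35 is 45
  job_C: interval 11, next fire after T=35 is 44
Earliest = 39, winner (lex tiebreak) = job_A

Answer: job_A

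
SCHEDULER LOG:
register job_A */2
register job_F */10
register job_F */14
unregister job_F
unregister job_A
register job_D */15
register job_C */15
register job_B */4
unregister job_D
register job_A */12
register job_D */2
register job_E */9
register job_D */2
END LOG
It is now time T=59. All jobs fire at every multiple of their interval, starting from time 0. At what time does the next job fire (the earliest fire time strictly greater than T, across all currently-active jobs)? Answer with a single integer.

Op 1: register job_A */2 -> active={job_A:*/2}
Op 2: register job_F */10 -> active={job_A:*/2, job_F:*/10}
Op 3: register job_F */14 -> active={job_A:*/2, job_F:*/14}
Op 4: unregister job_F -> active={job_A:*/2}
Op 5: unregister job_A -> active={}
Op 6: register job_D */15 -> active={job_D:*/15}
Op 7: register job_C */15 -> active={job_C:*/15, job_D:*/15}
Op 8: register job_B */4 -> active={job_B:*/4, job_C:*/15, job_D:*/15}
Op 9: unregister job_D -> active={job_B:*/4, job_C:*/15}
Op 10: register job_A */12 -> active={job_A:*/12, job_B:*/4, job_C:*/15}
Op 11: register job_D */2 -> active={job_A:*/12, job_B:*/4, job_C:*/15, job_D:*/2}
Op 12: register job_E */9 -> active={job_A:*/12, job_B:*/4, job_C:*/15, job_D:*/2, job_E:*/9}
Op 13: register job_D */2 -> active={job_A:*/12, job_B:*/4, job_C:*/15, job_D:*/2, job_E:*/9}
  job_A: interval 12, next fire after T=59 is 60
  job_B: interval 4, next fire after T=59 is 60
  job_C: interval 15, next fire after T=59 is 60
  job_D: interval 2, next fire after T=59 is 60
  job_E: interval 9, next fire after T=59 is 63
Earliest fire time = 60 (job job_A)

Answer: 60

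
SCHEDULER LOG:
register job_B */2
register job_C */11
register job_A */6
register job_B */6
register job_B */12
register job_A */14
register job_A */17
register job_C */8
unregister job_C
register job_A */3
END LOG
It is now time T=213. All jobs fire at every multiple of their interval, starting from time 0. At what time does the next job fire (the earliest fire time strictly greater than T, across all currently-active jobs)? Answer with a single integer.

Answer: 216

Derivation:
Op 1: register job_B */2 -> active={job_B:*/2}
Op 2: register job_C */11 -> active={job_B:*/2, job_C:*/11}
Op 3: register job_A */6 -> active={job_A:*/6, job_B:*/2, job_C:*/11}
Op 4: register job_B */6 -> active={job_A:*/6, job_B:*/6, job_C:*/11}
Op 5: register job_B */12 -> active={job_A:*/6, job_B:*/12, job_C:*/11}
Op 6: register job_A */14 -> active={job_A:*/14, job_B:*/12, job_C:*/11}
Op 7: register job_A */17 -> active={job_A:*/17, job_B:*/12, job_C:*/11}
Op 8: register job_C */8 -> active={job_A:*/17, job_B:*/12, job_C:*/8}
Op 9: unregister job_C -> active={job_A:*/17, job_B:*/12}
Op 10: register job_A */3 -> active={job_A:*/3, job_B:*/12}
  job_A: interval 3, next fire after T=213 is 216
  job_B: interval 12, next fire after T=213 is 216
Earliest fire time = 216 (job job_A)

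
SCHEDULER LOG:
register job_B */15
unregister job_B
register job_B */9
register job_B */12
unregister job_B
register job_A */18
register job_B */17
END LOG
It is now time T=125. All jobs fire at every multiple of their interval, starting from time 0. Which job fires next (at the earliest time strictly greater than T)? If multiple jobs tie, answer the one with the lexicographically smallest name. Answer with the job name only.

Op 1: register job_B */15 -> active={job_B:*/15}
Op 2: unregister job_B -> active={}
Op 3: register job_B */9 -> active={job_B:*/9}
Op 4: register job_B */12 -> active={job_B:*/12}
Op 5: unregister job_B -> active={}
Op 6: register job_A */18 -> active={job_A:*/18}
Op 7: register job_B */17 -> active={job_A:*/18, job_B:*/17}
  job_A: interval 18, next fire after T=125 is 126
  job_B: interval 17, next fire after T=125 is 136
Earliest = 126, winner (lex tiebreak) = job_A

Answer: job_A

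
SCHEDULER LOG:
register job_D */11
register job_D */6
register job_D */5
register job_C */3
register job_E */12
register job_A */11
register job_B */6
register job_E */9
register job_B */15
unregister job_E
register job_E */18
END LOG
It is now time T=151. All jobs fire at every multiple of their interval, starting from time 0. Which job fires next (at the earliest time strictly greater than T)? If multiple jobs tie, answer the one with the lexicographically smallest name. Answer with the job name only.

Op 1: register job_D */11 -> active={job_D:*/11}
Op 2: register job_D */6 -> active={job_D:*/6}
Op 3: register job_D */5 -> active={job_D:*/5}
Op 4: register job_C */3 -> active={job_C:*/3, job_D:*/5}
Op 5: register job_E */12 -> active={job_C:*/3, job_D:*/5, job_E:*/12}
Op 6: register job_A */11 -> active={job_A:*/11, job_C:*/3, job_D:*/5, job_E:*/12}
Op 7: register job_B */6 -> active={job_A:*/11, job_B:*/6, job_C:*/3, job_D:*/5, job_E:*/12}
Op 8: register job_E */9 -> active={job_A:*/11, job_B:*/6, job_C:*/3, job_D:*/5, job_E:*/9}
Op 9: register job_B */15 -> active={job_A:*/11, job_B:*/15, job_C:*/3, job_D:*/5, job_E:*/9}
Op 10: unregister job_E -> active={job_A:*/11, job_B:*/15, job_C:*/3, job_D:*/5}
Op 11: register job_E */18 -> active={job_A:*/11, job_B:*/15, job_C:*/3, job_D:*/5, job_E:*/18}
  job_A: interval 11, next fire after T=151 is 154
  job_B: interval 15, next fire after T=151 is 165
  job_C: interval 3, next fire after T=151 is 153
  job_D: interval 5, next fire after T=151 is 155
  job_E: interval 18, next fire after T=151 is 162
Earliest = 153, winner (lex tiebreak) = job_C

Answer: job_C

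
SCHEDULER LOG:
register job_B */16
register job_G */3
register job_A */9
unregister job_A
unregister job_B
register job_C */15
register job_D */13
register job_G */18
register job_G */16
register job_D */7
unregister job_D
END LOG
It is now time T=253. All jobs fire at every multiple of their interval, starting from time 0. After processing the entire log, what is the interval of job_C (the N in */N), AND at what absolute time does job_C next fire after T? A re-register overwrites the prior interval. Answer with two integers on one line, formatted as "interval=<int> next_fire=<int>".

Answer: interval=15 next_fire=255

Derivation:
Op 1: register job_B */16 -> active={job_B:*/16}
Op 2: register job_G */3 -> active={job_B:*/16, job_G:*/3}
Op 3: register job_A */9 -> active={job_A:*/9, job_B:*/16, job_G:*/3}
Op 4: unregister job_A -> active={job_B:*/16, job_G:*/3}
Op 5: unregister job_B -> active={job_G:*/3}
Op 6: register job_C */15 -> active={job_C:*/15, job_G:*/3}
Op 7: register job_D */13 -> active={job_C:*/15, job_D:*/13, job_G:*/3}
Op 8: register job_G */18 -> active={job_C:*/15, job_D:*/13, job_G:*/18}
Op 9: register job_G */16 -> active={job_C:*/15, job_D:*/13, job_G:*/16}
Op 10: register job_D */7 -> active={job_C:*/15, job_D:*/7, job_G:*/16}
Op 11: unregister job_D -> active={job_C:*/15, job_G:*/16}
Final interval of job_C = 15
Next fire of job_C after T=253: (253//15+1)*15 = 255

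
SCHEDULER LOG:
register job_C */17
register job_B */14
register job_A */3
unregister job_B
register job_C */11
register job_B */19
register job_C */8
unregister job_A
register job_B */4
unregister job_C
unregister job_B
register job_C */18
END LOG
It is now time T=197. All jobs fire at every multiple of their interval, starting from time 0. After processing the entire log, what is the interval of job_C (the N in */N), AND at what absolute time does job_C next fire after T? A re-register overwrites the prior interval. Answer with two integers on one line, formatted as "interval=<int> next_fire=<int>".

Answer: interval=18 next_fire=198

Derivation:
Op 1: register job_C */17 -> active={job_C:*/17}
Op 2: register job_B */14 -> active={job_B:*/14, job_C:*/17}
Op 3: register job_A */3 -> active={job_A:*/3, job_B:*/14, job_C:*/17}
Op 4: unregister job_B -> active={job_A:*/3, job_C:*/17}
Op 5: register job_C */11 -> active={job_A:*/3, job_C:*/11}
Op 6: register job_B */19 -> active={job_A:*/3, job_B:*/19, job_C:*/11}
Op 7: register job_C */8 -> active={job_A:*/3, job_B:*/19, job_C:*/8}
Op 8: unregister job_A -> active={job_B:*/19, job_C:*/8}
Op 9: register job_B */4 -> active={job_B:*/4, job_C:*/8}
Op 10: unregister job_C -> active={job_B:*/4}
Op 11: unregister job_B -> active={}
Op 12: register job_C */18 -> active={job_C:*/18}
Final interval of job_C = 18
Next fire of job_C after T=197: (197//18+1)*18 = 198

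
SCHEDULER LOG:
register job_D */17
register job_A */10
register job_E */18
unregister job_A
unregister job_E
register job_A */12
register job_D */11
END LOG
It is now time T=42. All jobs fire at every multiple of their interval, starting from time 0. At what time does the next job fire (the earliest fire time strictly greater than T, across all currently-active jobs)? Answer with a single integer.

Op 1: register job_D */17 -> active={job_D:*/17}
Op 2: register job_A */10 -> active={job_A:*/10, job_D:*/17}
Op 3: register job_E */18 -> active={job_A:*/10, job_D:*/17, job_E:*/18}
Op 4: unregister job_A -> active={job_D:*/17, job_E:*/18}
Op 5: unregister job_E -> active={job_D:*/17}
Op 6: register job_A */12 -> active={job_A:*/12, job_D:*/17}
Op 7: register job_D */11 -> active={job_A:*/12, job_D:*/11}
  job_A: interval 12, next fire after T=42 is 48
  job_D: interval 11, next fire after T=42 is 44
Earliest fire time = 44 (job job_D)

Answer: 44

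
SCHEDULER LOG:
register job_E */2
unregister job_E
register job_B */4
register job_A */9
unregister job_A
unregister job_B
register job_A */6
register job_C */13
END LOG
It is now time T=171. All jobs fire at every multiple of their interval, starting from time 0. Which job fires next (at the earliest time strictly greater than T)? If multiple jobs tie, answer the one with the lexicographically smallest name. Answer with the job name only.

Answer: job_A

Derivation:
Op 1: register job_E */2 -> active={job_E:*/2}
Op 2: unregister job_E -> active={}
Op 3: register job_B */4 -> active={job_B:*/4}
Op 4: register job_A */9 -> active={job_A:*/9, job_B:*/4}
Op 5: unregister job_A -> active={job_B:*/4}
Op 6: unregister job_B -> active={}
Op 7: register job_A */6 -> active={job_A:*/6}
Op 8: register job_C */13 -> active={job_A:*/6, job_C:*/13}
  job_A: interval 6, next fire after T=171 is 174
  job_C: interval 13, next fire after T=171 is 182
Earliest = 174, winner (lex tiebreak) = job_A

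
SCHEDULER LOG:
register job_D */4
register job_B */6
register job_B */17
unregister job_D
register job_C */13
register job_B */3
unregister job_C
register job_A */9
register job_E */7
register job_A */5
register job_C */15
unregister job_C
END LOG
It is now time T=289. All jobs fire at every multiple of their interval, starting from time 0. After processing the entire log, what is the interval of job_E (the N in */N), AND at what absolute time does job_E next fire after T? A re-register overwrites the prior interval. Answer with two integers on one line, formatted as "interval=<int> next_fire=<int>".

Op 1: register job_D */4 -> active={job_D:*/4}
Op 2: register job_B */6 -> active={job_B:*/6, job_D:*/4}
Op 3: register job_B */17 -> active={job_B:*/17, job_D:*/4}
Op 4: unregister job_D -> active={job_B:*/17}
Op 5: register job_C */13 -> active={job_B:*/17, job_C:*/13}
Op 6: register job_B */3 -> active={job_B:*/3, job_C:*/13}
Op 7: unregister job_C -> active={job_B:*/3}
Op 8: register job_A */9 -> active={job_A:*/9, job_B:*/3}
Op 9: register job_E */7 -> active={job_A:*/9, job_B:*/3, job_E:*/7}
Op 10: register job_A */5 -> active={job_A:*/5, job_B:*/3, job_E:*/7}
Op 11: register job_C */15 -> active={job_A:*/5, job_B:*/3, job_C:*/15, job_E:*/7}
Op 12: unregister job_C -> active={job_A:*/5, job_B:*/3, job_E:*/7}
Final interval of job_E = 7
Next fire of job_E after T=289: (289//7+1)*7 = 294

Answer: interval=7 next_fire=294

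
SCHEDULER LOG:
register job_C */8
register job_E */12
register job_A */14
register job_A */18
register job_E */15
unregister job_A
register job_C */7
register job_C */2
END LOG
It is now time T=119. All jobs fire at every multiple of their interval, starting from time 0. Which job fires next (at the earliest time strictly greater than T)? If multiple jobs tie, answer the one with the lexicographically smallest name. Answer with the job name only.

Op 1: register job_C */8 -> active={job_C:*/8}
Op 2: register job_E */12 -> active={job_C:*/8, job_E:*/12}
Op 3: register job_A */14 -> active={job_A:*/14, job_C:*/8, job_E:*/12}
Op 4: register job_A */18 -> active={job_A:*/18, job_C:*/8, job_E:*/12}
Op 5: register job_E */15 -> active={job_A:*/18, job_C:*/8, job_E:*/15}
Op 6: unregister job_A -> active={job_C:*/8, job_E:*/15}
Op 7: register job_C */7 -> active={job_C:*/7, job_E:*/15}
Op 8: register job_C */2 -> active={job_C:*/2, job_E:*/15}
  job_C: interval 2, next fire after T=119 is 120
  job_E: interval 15, next fire after T=119 is 120
Earliest = 120, winner (lex tiebreak) = job_C

Answer: job_C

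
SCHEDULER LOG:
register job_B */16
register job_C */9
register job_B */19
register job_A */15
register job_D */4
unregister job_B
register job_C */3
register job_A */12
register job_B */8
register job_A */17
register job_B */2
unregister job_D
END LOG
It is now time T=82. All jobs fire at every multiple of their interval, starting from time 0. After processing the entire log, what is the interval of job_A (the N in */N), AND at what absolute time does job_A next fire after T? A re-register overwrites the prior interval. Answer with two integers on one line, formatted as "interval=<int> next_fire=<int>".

Answer: interval=17 next_fire=85

Derivation:
Op 1: register job_B */16 -> active={job_B:*/16}
Op 2: register job_C */9 -> active={job_B:*/16, job_C:*/9}
Op 3: register job_B */19 -> active={job_B:*/19, job_C:*/9}
Op 4: register job_A */15 -> active={job_A:*/15, job_B:*/19, job_C:*/9}
Op 5: register job_D */4 -> active={job_A:*/15, job_B:*/19, job_C:*/9, job_D:*/4}
Op 6: unregister job_B -> active={job_A:*/15, job_C:*/9, job_D:*/4}
Op 7: register job_C */3 -> active={job_A:*/15, job_C:*/3, job_D:*/4}
Op 8: register job_A */12 -> active={job_A:*/12, job_C:*/3, job_D:*/4}
Op 9: register job_B */8 -> active={job_A:*/12, job_B:*/8, job_C:*/3, job_D:*/4}
Op 10: register job_A */17 -> active={job_A:*/17, job_B:*/8, job_C:*/3, job_D:*/4}
Op 11: register job_B */2 -> active={job_A:*/17, job_B:*/2, job_C:*/3, job_D:*/4}
Op 12: unregister job_D -> active={job_A:*/17, job_B:*/2, job_C:*/3}
Final interval of job_A = 17
Next fire of job_A after T=82: (82//17+1)*17 = 85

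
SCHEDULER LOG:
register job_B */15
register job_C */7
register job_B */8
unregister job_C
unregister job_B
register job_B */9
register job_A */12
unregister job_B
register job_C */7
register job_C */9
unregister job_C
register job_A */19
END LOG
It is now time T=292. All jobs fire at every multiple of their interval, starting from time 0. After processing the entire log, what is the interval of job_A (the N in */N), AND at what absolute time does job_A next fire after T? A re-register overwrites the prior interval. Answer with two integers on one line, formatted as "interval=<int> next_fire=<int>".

Op 1: register job_B */15 -> active={job_B:*/15}
Op 2: register job_C */7 -> active={job_B:*/15, job_C:*/7}
Op 3: register job_B */8 -> active={job_B:*/8, job_C:*/7}
Op 4: unregister job_C -> active={job_B:*/8}
Op 5: unregister job_B -> active={}
Op 6: register job_B */9 -> active={job_B:*/9}
Op 7: register job_A */12 -> active={job_A:*/12, job_B:*/9}
Op 8: unregister job_B -> active={job_A:*/12}
Op 9: register job_C */7 -> active={job_A:*/12, job_C:*/7}
Op 10: register job_C */9 -> active={job_A:*/12, job_C:*/9}
Op 11: unregister job_C -> active={job_A:*/12}
Op 12: register job_A */19 -> active={job_A:*/19}
Final interval of job_A = 19
Next fire of job_A after T=292: (292//19+1)*19 = 304

Answer: interval=19 next_fire=304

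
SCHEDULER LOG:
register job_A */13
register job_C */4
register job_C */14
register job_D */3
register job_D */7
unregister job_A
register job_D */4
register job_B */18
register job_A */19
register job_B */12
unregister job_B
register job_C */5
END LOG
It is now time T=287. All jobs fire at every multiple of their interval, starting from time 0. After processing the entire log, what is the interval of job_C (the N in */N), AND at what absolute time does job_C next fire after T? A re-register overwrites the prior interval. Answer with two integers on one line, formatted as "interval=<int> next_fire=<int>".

Answer: interval=5 next_fire=290

Derivation:
Op 1: register job_A */13 -> active={job_A:*/13}
Op 2: register job_C */4 -> active={job_A:*/13, job_C:*/4}
Op 3: register job_C */14 -> active={job_A:*/13, job_C:*/14}
Op 4: register job_D */3 -> active={job_A:*/13, job_C:*/14, job_D:*/3}
Op 5: register job_D */7 -> active={job_A:*/13, job_C:*/14, job_D:*/7}
Op 6: unregister job_A -> active={job_C:*/14, job_D:*/7}
Op 7: register job_D */4 -> active={job_C:*/14, job_D:*/4}
Op 8: register job_B */18 -> active={job_B:*/18, job_C:*/14, job_D:*/4}
Op 9: register job_A */19 -> active={job_A:*/19, job_B:*/18, job_C:*/14, job_D:*/4}
Op 10: register job_B */12 -> active={job_A:*/19, job_B:*/12, job_C:*/14, job_D:*/4}
Op 11: unregister job_B -> active={job_A:*/19, job_C:*/14, job_D:*/4}
Op 12: register job_C */5 -> active={job_A:*/19, job_C:*/5, job_D:*/4}
Final interval of job_C = 5
Next fire of job_C after T=287: (287//5+1)*5 = 290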